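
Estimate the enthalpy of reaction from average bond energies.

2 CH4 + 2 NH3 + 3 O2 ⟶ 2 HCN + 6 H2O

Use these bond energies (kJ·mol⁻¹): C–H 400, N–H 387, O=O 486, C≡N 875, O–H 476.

Bonds broken (reactants):
  C–H: 8 × 400 = 3200
  N–H: 6 × 387 = 2322
  O=O: 3 × 486 = 1458
  Σ(broken) = 6980 kJ
Bonds formed (products):
  C≡N: 2 × 875 = 1750
  C–H: 2 × 400 = 800
  O–H: 12 × 476 = 5712
  Σ(formed) = 8262 kJ
ΔH = Σ(broken) − Σ(formed) = 6980 − 8262 = −1282 kJ

ΔH ≈ −1282 kJ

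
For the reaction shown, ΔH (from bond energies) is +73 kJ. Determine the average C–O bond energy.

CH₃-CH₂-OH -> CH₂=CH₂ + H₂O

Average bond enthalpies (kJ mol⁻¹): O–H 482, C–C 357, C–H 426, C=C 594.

Let D be the C–O bond energy.
Σ(broken) = 1×357 + 5×426 + 1×D + 1×482 = 2969 + D
Σ(formed) = 4×426 + 1×594 + 2×482 = 3262
ΔH = Σ(broken) − Σ(formed) = (2969 + D) − (3262) = −293 + D
Setting this equal to +73 kJ gives D = 366 kJ/mol.

D(C–O) ≈ 366 kJ/mol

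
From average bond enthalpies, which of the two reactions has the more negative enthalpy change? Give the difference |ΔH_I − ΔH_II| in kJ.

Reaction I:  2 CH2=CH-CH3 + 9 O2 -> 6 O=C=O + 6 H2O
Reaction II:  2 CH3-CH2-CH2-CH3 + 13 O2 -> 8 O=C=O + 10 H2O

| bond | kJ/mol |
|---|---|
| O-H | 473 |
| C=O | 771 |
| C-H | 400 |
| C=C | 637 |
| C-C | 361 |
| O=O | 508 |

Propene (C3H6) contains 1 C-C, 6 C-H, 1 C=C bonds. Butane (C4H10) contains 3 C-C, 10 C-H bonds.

Reaction I:
  Bonds broken (reactants):
    C-C: 2 × 361 = 722
    C-H: 12 × 400 = 4800
    C=C: 2 × 637 = 1274
    O=O: 9 × 508 = 4572
    Σ(broken) = 11368 kJ
  Bonds formed (products):
    C=O: 12 × 771 = 9252
    O-H: 12 × 473 = 5676
    Σ(formed) = 14928 kJ
  ΔH_I = 11368 − 14928 = −3560 kJ
Reaction II:
  Bonds broken (reactants):
    C-C: 6 × 361 = 2166
    C-H: 20 × 400 = 8000
    O=O: 13 × 508 = 6604
    Σ(broken) = 16770 kJ
  Bonds formed (products):
    C=O: 16 × 771 = 12336
    O-H: 20 × 473 = 9460
    Σ(formed) = 21796 kJ
  ΔH_II = 16770 − 21796 = −5026 kJ
ΔH_I − ΔH_II = +1466 kJ, so reaction II has the more negative ΔH; |ΔH_I − ΔH_II| = 1466 kJ.

Reaction II, by 1466 kJ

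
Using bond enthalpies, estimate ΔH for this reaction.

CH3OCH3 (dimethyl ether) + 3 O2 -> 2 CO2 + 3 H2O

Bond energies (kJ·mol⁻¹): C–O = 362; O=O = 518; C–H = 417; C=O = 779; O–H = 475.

ΔH ≈ −1186 kJ

Bonds broken (reactants):
  C–H: 6 × 417 = 2502
  C–O: 2 × 362 = 724
  O=O: 3 × 518 = 1554
  Σ(broken) = 4780 kJ
Bonds formed (products):
  C=O: 4 × 779 = 3116
  O–H: 6 × 475 = 2850
  Σ(formed) = 5966 kJ
ΔH = Σ(broken) − Σ(formed) = 4780 − 5966 = −1186 kJ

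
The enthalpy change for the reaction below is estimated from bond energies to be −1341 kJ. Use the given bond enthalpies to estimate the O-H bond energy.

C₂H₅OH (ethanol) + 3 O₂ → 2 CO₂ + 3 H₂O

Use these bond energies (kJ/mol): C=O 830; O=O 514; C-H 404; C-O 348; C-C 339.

D(O-H) ≈ 454 kJ/mol

Let D be the O-H bond energy.
Σ(broken) = 1×339 + 5×404 + 1×348 + 1×D + 3×514 = 4249 + D
Σ(formed) = 4×830 + 6×D = 3320 + 6D
ΔH = Σ(broken) − Σ(formed) = (4249 + D) − (3320 + 6D) = +929 − 5D
Setting this equal to −1341 kJ gives 5D = 2270, so D = 454 kJ/mol.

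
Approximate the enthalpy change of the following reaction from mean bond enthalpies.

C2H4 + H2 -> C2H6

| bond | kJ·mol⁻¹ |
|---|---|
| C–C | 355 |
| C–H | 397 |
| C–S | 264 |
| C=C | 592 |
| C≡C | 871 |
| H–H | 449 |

ΔH ≈ −108 kJ

Bonds broken (reactants):
  C–H: 4 × 397 = 1588
  C=C: 1 × 592 = 592
  H–H: 1 × 449 = 449
  Σ(broken) = 2629 kJ
Bonds formed (products):
  C–C: 1 × 355 = 355
  C–H: 6 × 397 = 2382
  Σ(formed) = 2737 kJ
ΔH = Σ(broken) − Σ(formed) = 2629 − 2737 = −108 kJ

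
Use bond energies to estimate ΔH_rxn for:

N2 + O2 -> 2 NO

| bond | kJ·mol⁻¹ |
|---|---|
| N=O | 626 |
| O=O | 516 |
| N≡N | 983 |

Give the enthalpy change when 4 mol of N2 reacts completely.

ΔH = +988 kJ

Bonds broken (reactants):
  N≡N: 1 × 983 = 983
  O=O: 1 × 516 = 516
  Σ(broken) = 1499 kJ
Bonds formed (products):
  N=O: 2 × 626 = 1252
  Σ(formed) = 1252 kJ
ΔH = Σ(broken) − Σ(formed) = 1499 − 1252 = +247 kJ
For 4× the reaction as written: 4 × (+247) = +988 kJ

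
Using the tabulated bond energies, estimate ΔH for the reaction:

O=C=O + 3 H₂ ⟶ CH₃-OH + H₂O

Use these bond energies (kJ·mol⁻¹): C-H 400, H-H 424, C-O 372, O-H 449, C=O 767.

ΔH ≈ −113 kJ

Bonds broken (reactants):
  C=O: 2 × 767 = 1534
  H-H: 3 × 424 = 1272
  Σ(broken) = 2806 kJ
Bonds formed (products):
  C-H: 3 × 400 = 1200
  C-O: 1 × 372 = 372
  O-H: 3 × 449 = 1347
  Σ(formed) = 2919 kJ
ΔH = Σ(broken) − Σ(formed) = 2806 − 2919 = −113 kJ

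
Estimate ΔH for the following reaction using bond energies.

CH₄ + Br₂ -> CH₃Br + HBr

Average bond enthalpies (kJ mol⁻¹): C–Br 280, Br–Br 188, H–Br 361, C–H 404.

ΔH ≈ −49 kJ

Bonds broken (reactants):
  Br–Br: 1 × 188 = 188
  C–H: 4 × 404 = 1616
  Σ(broken) = 1804 kJ
Bonds formed (products):
  C–Br: 1 × 280 = 280
  C–H: 3 × 404 = 1212
  H–Br: 1 × 361 = 361
  Σ(formed) = 1853 kJ
ΔH = Σ(broken) − Σ(formed) = 1804 − 1853 = −49 kJ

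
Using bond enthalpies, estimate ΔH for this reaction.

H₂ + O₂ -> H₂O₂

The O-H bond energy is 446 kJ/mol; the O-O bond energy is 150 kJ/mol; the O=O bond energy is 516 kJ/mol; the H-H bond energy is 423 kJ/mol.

ΔH ≈ −103 kJ

Bonds broken (reactants):
  H-H: 1 × 423 = 423
  O=O: 1 × 516 = 516
  Σ(broken) = 939 kJ
Bonds formed (products):
  O-H: 2 × 446 = 892
  O-O: 1 × 150 = 150
  Σ(formed) = 1042 kJ
ΔH = Σ(broken) − Σ(formed) = 939 − 1042 = −103 kJ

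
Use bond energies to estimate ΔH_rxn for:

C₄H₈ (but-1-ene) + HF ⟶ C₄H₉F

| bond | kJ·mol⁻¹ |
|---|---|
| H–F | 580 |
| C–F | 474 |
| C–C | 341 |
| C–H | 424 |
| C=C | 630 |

ΔH ≈ −29 kJ

Bonds broken (reactants):
  C–C: 2 × 341 = 682
  C–H: 8 × 424 = 3392
  C=C: 1 × 630 = 630
  H–F: 1 × 580 = 580
  Σ(broken) = 5284 kJ
Bonds formed (products):
  C–C: 3 × 341 = 1023
  C–F: 1 × 474 = 474
  C–H: 9 × 424 = 3816
  Σ(formed) = 5313 kJ
ΔH = Σ(broken) − Σ(formed) = 5284 − 5313 = −29 kJ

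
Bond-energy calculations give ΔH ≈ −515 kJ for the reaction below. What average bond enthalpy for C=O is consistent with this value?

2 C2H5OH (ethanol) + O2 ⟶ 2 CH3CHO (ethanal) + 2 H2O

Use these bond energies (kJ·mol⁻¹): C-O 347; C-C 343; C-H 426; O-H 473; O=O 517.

Let D be the C=O bond energy.
Σ(broken) = 2×343 + 10×426 + 2×347 + 2×473 + 1×517 = 7103
Σ(formed) = 2×343 + 8×426 + 2×D + 4×473 = 5986 + 2D
ΔH = Σ(broken) − Σ(formed) = (7103) − (5986 + 2D) = +1117 − 2D
Setting this equal to −515 kJ gives 2D = 1632, so D = 816 kJ/mol.

D(C=O) ≈ 816 kJ/mol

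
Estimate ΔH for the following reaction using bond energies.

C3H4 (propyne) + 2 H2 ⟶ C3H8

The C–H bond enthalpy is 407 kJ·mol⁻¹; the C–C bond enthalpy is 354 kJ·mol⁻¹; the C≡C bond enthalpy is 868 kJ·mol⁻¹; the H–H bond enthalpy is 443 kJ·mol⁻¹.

Bonds broken (reactants):
  C≡C: 1 × 868 = 868
  C–C: 1 × 354 = 354
  C–H: 4 × 407 = 1628
  H–H: 2 × 443 = 886
  Σ(broken) = 3736 kJ
Bonds formed (products):
  C–C: 2 × 354 = 708
  C–H: 8 × 407 = 3256
  Σ(formed) = 3964 kJ
ΔH = Σ(broken) − Σ(formed) = 3736 − 3964 = −228 kJ

ΔH ≈ −228 kJ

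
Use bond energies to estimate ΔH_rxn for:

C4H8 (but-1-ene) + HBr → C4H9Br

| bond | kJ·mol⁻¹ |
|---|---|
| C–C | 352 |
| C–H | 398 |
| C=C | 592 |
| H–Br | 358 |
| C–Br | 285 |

Bonds broken (reactants):
  C–C: 2 × 352 = 704
  C–H: 8 × 398 = 3184
  C=C: 1 × 592 = 592
  H–Br: 1 × 358 = 358
  Σ(broken) = 4838 kJ
Bonds formed (products):
  C–Br: 1 × 285 = 285
  C–C: 3 × 352 = 1056
  C–H: 9 × 398 = 3582
  Σ(formed) = 4923 kJ
ΔH = Σ(broken) − Σ(formed) = 4838 − 4923 = −85 kJ

ΔH ≈ −85 kJ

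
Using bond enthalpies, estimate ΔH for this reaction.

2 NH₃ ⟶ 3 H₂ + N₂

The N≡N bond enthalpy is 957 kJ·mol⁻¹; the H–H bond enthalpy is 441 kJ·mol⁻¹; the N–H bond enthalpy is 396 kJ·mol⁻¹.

Bonds broken (reactants):
  N–H: 6 × 396 = 2376
  Σ(broken) = 2376 kJ
Bonds formed (products):
  H–H: 3 × 441 = 1323
  N≡N: 1 × 957 = 957
  Σ(formed) = 2280 kJ
ΔH = Σ(broken) − Σ(formed) = 2376 − 2280 = +96 kJ

ΔH ≈ +96 kJ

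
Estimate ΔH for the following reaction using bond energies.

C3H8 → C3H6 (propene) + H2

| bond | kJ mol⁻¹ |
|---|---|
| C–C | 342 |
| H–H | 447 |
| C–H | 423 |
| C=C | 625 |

Bonds broken (reactants):
  C–C: 2 × 342 = 684
  C–H: 8 × 423 = 3384
  Σ(broken) = 4068 kJ
Bonds formed (products):
  C–C: 1 × 342 = 342
  C–H: 6 × 423 = 2538
  C=C: 1 × 625 = 625
  H–H: 1 × 447 = 447
  Σ(formed) = 3952 kJ
ΔH = Σ(broken) − Σ(formed) = 4068 − 3952 = +116 kJ

ΔH ≈ +116 kJ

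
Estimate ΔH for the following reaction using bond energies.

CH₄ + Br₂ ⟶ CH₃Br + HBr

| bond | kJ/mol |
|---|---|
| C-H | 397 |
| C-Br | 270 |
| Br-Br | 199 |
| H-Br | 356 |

ΔH ≈ −30 kJ

Bonds broken (reactants):
  Br-Br: 1 × 199 = 199
  C-H: 4 × 397 = 1588
  Σ(broken) = 1787 kJ
Bonds formed (products):
  C-Br: 1 × 270 = 270
  C-H: 3 × 397 = 1191
  H-Br: 1 × 356 = 356
  Σ(formed) = 1817 kJ
ΔH = Σ(broken) − Σ(formed) = 1787 − 1817 = −30 kJ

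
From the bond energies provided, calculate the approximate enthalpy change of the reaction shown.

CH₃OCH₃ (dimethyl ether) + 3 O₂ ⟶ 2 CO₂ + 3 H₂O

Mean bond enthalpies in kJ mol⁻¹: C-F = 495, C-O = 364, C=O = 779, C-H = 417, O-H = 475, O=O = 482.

ΔH ≈ −1290 kJ

Bonds broken (reactants):
  C-H: 6 × 417 = 2502
  C-O: 2 × 364 = 728
  O=O: 3 × 482 = 1446
  Σ(broken) = 4676 kJ
Bonds formed (products):
  C=O: 4 × 779 = 3116
  O-H: 6 × 475 = 2850
  Σ(formed) = 5966 kJ
ΔH = Σ(broken) − Σ(formed) = 4676 − 5966 = −1290 kJ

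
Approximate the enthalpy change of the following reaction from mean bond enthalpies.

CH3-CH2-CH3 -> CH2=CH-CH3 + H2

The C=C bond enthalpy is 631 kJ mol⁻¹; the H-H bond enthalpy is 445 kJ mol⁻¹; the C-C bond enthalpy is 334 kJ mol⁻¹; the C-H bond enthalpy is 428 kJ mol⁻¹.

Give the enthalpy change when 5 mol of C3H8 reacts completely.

Bonds broken (reactants):
  C-C: 2 × 334 = 668
  C-H: 8 × 428 = 3424
  Σ(broken) = 4092 kJ
Bonds formed (products):
  C-C: 1 × 334 = 334
  C-H: 6 × 428 = 2568
  C=C: 1 × 631 = 631
  H-H: 1 × 445 = 445
  Σ(formed) = 3978 kJ
ΔH = Σ(broken) − Σ(formed) = 4092 − 3978 = +114 kJ
For 5× the reaction as written: 5 × (+114) = +570 kJ

ΔH = +570 kJ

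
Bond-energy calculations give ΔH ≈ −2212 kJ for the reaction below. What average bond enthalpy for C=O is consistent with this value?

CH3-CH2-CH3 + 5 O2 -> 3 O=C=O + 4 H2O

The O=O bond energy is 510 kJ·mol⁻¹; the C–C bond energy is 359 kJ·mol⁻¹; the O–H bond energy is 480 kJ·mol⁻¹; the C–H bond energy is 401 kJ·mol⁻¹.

Let D be the C=O bond energy.
Σ(broken) = 2×359 + 8×401 + 5×510 = 6476
Σ(formed) = 6×D + 8×480 = 3840 + 6D
ΔH = Σ(broken) − Σ(formed) = (6476) − (3840 + 6D) = +2636 − 6D
Setting this equal to −2212 kJ gives 6D = 4848, so D = 808 kJ/mol.

D(C=O) ≈ 808 kJ/mol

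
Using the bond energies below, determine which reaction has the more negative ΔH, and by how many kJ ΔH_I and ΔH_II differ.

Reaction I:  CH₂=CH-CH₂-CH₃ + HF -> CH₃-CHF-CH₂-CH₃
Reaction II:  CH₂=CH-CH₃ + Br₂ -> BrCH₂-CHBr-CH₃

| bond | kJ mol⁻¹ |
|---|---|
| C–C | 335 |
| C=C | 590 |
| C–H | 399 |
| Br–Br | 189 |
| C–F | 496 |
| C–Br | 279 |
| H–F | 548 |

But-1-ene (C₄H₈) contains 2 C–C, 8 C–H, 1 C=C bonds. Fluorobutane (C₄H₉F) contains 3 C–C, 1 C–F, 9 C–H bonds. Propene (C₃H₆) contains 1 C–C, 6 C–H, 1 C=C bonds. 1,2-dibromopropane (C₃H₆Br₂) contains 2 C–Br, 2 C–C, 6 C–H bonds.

Reaction II, by 22 kJ

Reaction I:
  Bonds broken (reactants):
    C–C: 2 × 335 = 670
    C–H: 8 × 399 = 3192
    C=C: 1 × 590 = 590
    H–F: 1 × 548 = 548
    Σ(broken) = 5000 kJ
  Bonds formed (products):
    C–C: 3 × 335 = 1005
    C–F: 1 × 496 = 496
    C–H: 9 × 399 = 3591
    Σ(formed) = 5092 kJ
  ΔH_I = 5000 − 5092 = −92 kJ
Reaction II:
  Bonds broken (reactants):
    Br–Br: 1 × 189 = 189
    C–C: 1 × 335 = 335
    C–H: 6 × 399 = 2394
    C=C: 1 × 590 = 590
    Σ(broken) = 3508 kJ
  Bonds formed (products):
    C–Br: 2 × 279 = 558
    C–C: 2 × 335 = 670
    C–H: 6 × 399 = 2394
    Σ(formed) = 3622 kJ
  ΔH_II = 3508 − 3622 = −114 kJ
ΔH_I − ΔH_II = +22 kJ, so reaction II has the more negative ΔH; |ΔH_I − ΔH_II| = 22 kJ.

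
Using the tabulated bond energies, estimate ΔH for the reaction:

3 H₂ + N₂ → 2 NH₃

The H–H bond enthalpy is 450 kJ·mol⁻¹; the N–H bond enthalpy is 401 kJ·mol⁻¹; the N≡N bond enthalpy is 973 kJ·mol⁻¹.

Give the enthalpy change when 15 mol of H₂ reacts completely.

ΔH = −415 kJ

Bonds broken (reactants):
  H–H: 3 × 450 = 1350
  N≡N: 1 × 973 = 973
  Σ(broken) = 2323 kJ
Bonds formed (products):
  N–H: 6 × 401 = 2406
  Σ(formed) = 2406 kJ
ΔH = Σ(broken) − Σ(formed) = 2323 − 2406 = −83 kJ
For 5× the reaction as written: 5 × (−83) = −415 kJ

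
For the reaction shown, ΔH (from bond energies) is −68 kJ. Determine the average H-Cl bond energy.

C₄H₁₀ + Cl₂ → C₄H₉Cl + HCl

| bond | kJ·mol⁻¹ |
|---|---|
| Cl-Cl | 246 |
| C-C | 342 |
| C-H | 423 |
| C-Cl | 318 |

Let D be the H-Cl bond energy.
Σ(broken) = 3×342 + 10×423 + 1×246 = 5502
Σ(formed) = 3×342 + 1×318 + 9×423 + 1×D = 5151 + D
ΔH = Σ(broken) − Σ(formed) = (5502) − (5151 + D) = +351 − D
Setting this equal to −68 kJ gives D = 419 kJ/mol.

D(H-Cl) ≈ 419 kJ/mol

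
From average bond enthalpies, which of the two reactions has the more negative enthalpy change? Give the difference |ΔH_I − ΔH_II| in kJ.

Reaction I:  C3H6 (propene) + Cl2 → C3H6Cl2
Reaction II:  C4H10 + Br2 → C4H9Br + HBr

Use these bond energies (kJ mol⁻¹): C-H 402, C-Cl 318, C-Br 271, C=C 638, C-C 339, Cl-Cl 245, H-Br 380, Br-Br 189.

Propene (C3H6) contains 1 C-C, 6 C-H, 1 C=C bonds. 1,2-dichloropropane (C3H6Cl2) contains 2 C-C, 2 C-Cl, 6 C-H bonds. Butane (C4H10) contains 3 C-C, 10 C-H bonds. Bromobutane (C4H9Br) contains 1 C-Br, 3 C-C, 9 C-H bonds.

Reaction I:
  Bonds broken (reactants):
    C-C: 1 × 339 = 339
    C-H: 6 × 402 = 2412
    C=C: 1 × 638 = 638
    Cl-Cl: 1 × 245 = 245
    Σ(broken) = 3634 kJ
  Bonds formed (products):
    C-C: 2 × 339 = 678
    C-Cl: 2 × 318 = 636
    C-H: 6 × 402 = 2412
    Σ(formed) = 3726 kJ
  ΔH_I = 3634 − 3726 = −92 kJ
Reaction II:
  Bonds broken (reactants):
    Br-Br: 1 × 189 = 189
    C-C: 3 × 339 = 1017
    C-H: 10 × 402 = 4020
    Σ(broken) = 5226 kJ
  Bonds formed (products):
    C-Br: 1 × 271 = 271
    C-C: 3 × 339 = 1017
    C-H: 9 × 402 = 3618
    H-Br: 1 × 380 = 380
    Σ(formed) = 5286 kJ
  ΔH_II = 5226 − 5286 = −60 kJ
ΔH_I − ΔH_II = −32 kJ, so reaction I has the more negative ΔH; |ΔH_I − ΔH_II| = 32 kJ.

Reaction I, by 32 kJ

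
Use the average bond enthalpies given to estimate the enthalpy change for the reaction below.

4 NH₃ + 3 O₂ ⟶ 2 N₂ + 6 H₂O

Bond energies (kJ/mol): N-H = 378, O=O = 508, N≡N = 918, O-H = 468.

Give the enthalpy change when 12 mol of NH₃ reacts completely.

Bonds broken (reactants):
  N-H: 12 × 378 = 4536
  O=O: 3 × 508 = 1524
  Σ(broken) = 6060 kJ
Bonds formed (products):
  N≡N: 2 × 918 = 1836
  O-H: 12 × 468 = 5616
  Σ(formed) = 7452 kJ
ΔH = Σ(broken) − Σ(formed) = 6060 − 7452 = −1392 kJ
For 3× the reaction as written: 3 × (−1392) = −4176 kJ

ΔH = −4176 kJ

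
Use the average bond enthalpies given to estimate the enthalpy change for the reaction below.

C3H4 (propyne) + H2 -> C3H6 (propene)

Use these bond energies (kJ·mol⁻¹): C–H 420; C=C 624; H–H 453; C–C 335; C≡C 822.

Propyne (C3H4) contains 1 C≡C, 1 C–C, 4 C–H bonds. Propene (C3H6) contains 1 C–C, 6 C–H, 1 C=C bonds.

ΔH ≈ −189 kJ

Bonds broken (reactants):
  C≡C: 1 × 822 = 822
  C–C: 1 × 335 = 335
  C–H: 4 × 420 = 1680
  H–H: 1 × 453 = 453
  Σ(broken) = 3290 kJ
Bonds formed (products):
  C–C: 1 × 335 = 335
  C–H: 6 × 420 = 2520
  C=C: 1 × 624 = 624
  Σ(formed) = 3479 kJ
ΔH = Σ(broken) − Σ(formed) = 3290 − 3479 = −189 kJ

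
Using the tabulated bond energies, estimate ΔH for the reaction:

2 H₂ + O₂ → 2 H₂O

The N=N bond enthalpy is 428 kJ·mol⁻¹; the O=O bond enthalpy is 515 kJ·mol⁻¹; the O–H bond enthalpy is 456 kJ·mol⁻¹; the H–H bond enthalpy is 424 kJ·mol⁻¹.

Bonds broken (reactants):
  H–H: 2 × 424 = 848
  O=O: 1 × 515 = 515
  Σ(broken) = 1363 kJ
Bonds formed (products):
  O–H: 4 × 456 = 1824
  Σ(formed) = 1824 kJ
ΔH = Σ(broken) − Σ(formed) = 1363 − 1824 = −461 kJ

ΔH ≈ −461 kJ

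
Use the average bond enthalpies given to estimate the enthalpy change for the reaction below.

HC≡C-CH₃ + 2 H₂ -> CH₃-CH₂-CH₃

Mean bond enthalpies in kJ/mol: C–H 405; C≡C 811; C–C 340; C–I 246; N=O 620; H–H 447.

ΔH ≈ −255 kJ

Bonds broken (reactants):
  C≡C: 1 × 811 = 811
  C–C: 1 × 340 = 340
  C–H: 4 × 405 = 1620
  H–H: 2 × 447 = 894
  Σ(broken) = 3665 kJ
Bonds formed (products):
  C–C: 2 × 340 = 680
  C–H: 8 × 405 = 3240
  Σ(formed) = 3920 kJ
ΔH = Σ(broken) − Σ(formed) = 3665 − 3920 = −255 kJ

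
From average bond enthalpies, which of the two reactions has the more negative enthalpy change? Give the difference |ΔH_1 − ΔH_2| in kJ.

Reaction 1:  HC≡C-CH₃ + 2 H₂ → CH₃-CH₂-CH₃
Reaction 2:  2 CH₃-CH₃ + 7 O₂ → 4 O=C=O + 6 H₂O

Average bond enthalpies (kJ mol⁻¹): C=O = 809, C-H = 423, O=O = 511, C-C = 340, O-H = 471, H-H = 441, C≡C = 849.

Reaction 2, by 2490 kJ

Reaction 1:
  Bonds broken (reactants):
    C≡C: 1 × 849 = 849
    C-C: 1 × 340 = 340
    C-H: 4 × 423 = 1692
    H-H: 2 × 441 = 882
    Σ(broken) = 3763 kJ
  Bonds formed (products):
    C-C: 2 × 340 = 680
    C-H: 8 × 423 = 3384
    Σ(formed) = 4064 kJ
  ΔH_1 = 3763 − 4064 = −301 kJ
Reaction 2:
  Bonds broken (reactants):
    C-C: 2 × 340 = 680
    C-H: 12 × 423 = 5076
    O=O: 7 × 511 = 3577
    Σ(broken) = 9333 kJ
  Bonds formed (products):
    C=O: 8 × 809 = 6472
    O-H: 12 × 471 = 5652
    Σ(formed) = 12124 kJ
  ΔH_2 = 9333 − 12124 = −2791 kJ
ΔH_1 − ΔH_2 = +2490 kJ, so reaction 2 has the more negative ΔH; |ΔH_1 − ΔH_2| = 2490 kJ.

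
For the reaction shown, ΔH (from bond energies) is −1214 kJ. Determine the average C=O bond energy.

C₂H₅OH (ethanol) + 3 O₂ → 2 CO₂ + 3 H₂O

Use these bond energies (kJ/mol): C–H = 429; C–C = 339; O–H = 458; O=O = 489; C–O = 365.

D(C=O) ≈ 810 kJ/mol

Let D be the C=O bond energy.
Σ(broken) = 1×339 + 5×429 + 1×365 + 1×458 + 3×489 = 4774
Σ(formed) = 4×D + 6×458 = 2748 + 4D
ΔH = Σ(broken) − Σ(formed) = (4774) − (2748 + 4D) = +2026 − 4D
Setting this equal to −1214 kJ gives 4D = 3240, so D = 810 kJ/mol.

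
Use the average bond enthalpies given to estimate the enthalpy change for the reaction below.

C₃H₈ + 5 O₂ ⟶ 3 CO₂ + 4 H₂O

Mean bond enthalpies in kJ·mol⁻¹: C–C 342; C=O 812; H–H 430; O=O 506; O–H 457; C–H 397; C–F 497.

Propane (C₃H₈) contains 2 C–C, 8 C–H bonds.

Bonds broken (reactants):
  C–C: 2 × 342 = 684
  C–H: 8 × 397 = 3176
  O=O: 5 × 506 = 2530
  Σ(broken) = 6390 kJ
Bonds formed (products):
  C=O: 6 × 812 = 4872
  O–H: 8 × 457 = 3656
  Σ(formed) = 8528 kJ
ΔH = Σ(broken) − Σ(formed) = 6390 − 8528 = −2138 kJ

ΔH ≈ −2138 kJ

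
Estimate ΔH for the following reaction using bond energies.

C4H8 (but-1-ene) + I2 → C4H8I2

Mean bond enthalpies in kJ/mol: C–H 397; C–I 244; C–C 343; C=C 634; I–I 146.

Bonds broken (reactants):
  C–C: 2 × 343 = 686
  C–H: 8 × 397 = 3176
  C=C: 1 × 634 = 634
  I–I: 1 × 146 = 146
  Σ(broken) = 4642 kJ
Bonds formed (products):
  C–C: 3 × 343 = 1029
  C–H: 8 × 397 = 3176
  C–I: 2 × 244 = 488
  Σ(formed) = 4693 kJ
ΔH = Σ(broken) − Σ(formed) = 4642 − 4693 = −51 kJ

ΔH ≈ −51 kJ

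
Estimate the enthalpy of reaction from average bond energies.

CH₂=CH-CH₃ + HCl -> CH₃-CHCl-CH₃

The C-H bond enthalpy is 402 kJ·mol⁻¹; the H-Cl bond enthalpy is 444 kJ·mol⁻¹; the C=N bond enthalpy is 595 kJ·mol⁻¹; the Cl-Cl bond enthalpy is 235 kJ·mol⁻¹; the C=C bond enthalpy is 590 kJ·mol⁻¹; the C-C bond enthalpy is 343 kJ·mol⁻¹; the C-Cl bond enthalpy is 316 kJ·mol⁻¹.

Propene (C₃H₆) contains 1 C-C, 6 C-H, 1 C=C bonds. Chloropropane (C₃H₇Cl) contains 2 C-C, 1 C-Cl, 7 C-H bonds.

ΔH ≈ −27 kJ

Bonds broken (reactants):
  C-C: 1 × 343 = 343
  C-H: 6 × 402 = 2412
  C=C: 1 × 590 = 590
  H-Cl: 1 × 444 = 444
  Σ(broken) = 3789 kJ
Bonds formed (products):
  C-C: 2 × 343 = 686
  C-Cl: 1 × 316 = 316
  C-H: 7 × 402 = 2814
  Σ(formed) = 3816 kJ
ΔH = Σ(broken) − Σ(formed) = 3789 − 3816 = −27 kJ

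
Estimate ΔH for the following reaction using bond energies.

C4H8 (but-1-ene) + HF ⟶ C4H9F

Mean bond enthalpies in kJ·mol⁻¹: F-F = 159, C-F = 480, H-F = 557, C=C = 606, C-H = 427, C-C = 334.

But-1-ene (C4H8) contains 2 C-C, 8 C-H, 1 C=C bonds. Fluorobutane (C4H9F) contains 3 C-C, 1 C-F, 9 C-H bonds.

Bonds broken (reactants):
  C-C: 2 × 334 = 668
  C-H: 8 × 427 = 3416
  C=C: 1 × 606 = 606
  H-F: 1 × 557 = 557
  Σ(broken) = 5247 kJ
Bonds formed (products):
  C-C: 3 × 334 = 1002
  C-F: 1 × 480 = 480
  C-H: 9 × 427 = 3843
  Σ(formed) = 5325 kJ
ΔH = Σ(broken) − Σ(formed) = 5247 − 5325 = −78 kJ

ΔH ≈ −78 kJ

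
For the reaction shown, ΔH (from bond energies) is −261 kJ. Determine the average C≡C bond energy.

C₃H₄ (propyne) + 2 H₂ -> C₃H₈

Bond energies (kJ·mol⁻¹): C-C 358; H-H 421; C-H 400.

D(C≡C) ≈ 855 kJ/mol

Let D be the C≡C bond energy.
Σ(broken) = 1×D + 1×358 + 4×400 + 2×421 = 2800 + D
Σ(formed) = 2×358 + 8×400 = 3916
ΔH = Σ(broken) − Σ(formed) = (2800 + D) − (3916) = −1116 + D
Setting this equal to −261 kJ gives D = 855 kJ/mol.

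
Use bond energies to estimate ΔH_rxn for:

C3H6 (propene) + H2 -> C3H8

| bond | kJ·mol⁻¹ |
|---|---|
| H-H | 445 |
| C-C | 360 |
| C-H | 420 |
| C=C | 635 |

ΔH ≈ −120 kJ

Bonds broken (reactants):
  C-C: 1 × 360 = 360
  C-H: 6 × 420 = 2520
  C=C: 1 × 635 = 635
  H-H: 1 × 445 = 445
  Σ(broken) = 3960 kJ
Bonds formed (products):
  C-C: 2 × 360 = 720
  C-H: 8 × 420 = 3360
  Σ(formed) = 4080 kJ
ΔH = Σ(broken) − Σ(formed) = 3960 − 4080 = −120 kJ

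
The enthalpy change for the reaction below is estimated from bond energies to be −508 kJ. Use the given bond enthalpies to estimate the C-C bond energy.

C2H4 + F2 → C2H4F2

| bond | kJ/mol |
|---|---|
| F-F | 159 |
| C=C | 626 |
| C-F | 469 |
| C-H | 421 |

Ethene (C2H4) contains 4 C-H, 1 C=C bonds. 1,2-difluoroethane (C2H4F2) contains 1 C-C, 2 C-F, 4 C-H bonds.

Let D be the C-C bond energy.
Σ(broken) = 4×421 + 1×626 + 1×159 = 2469
Σ(formed) = 1×D + 2×469 + 4×421 = 2622 + D
ΔH = Σ(broken) − Σ(formed) = (2469) − (2622 + D) = −153 − D
Setting this equal to −508 kJ gives D = 355 kJ/mol.

D(C-C) ≈ 355 kJ/mol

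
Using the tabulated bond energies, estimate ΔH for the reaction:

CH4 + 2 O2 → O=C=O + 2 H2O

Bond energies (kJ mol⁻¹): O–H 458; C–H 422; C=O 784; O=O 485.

Bonds broken (reactants):
  C–H: 4 × 422 = 1688
  O=O: 2 × 485 = 970
  Σ(broken) = 2658 kJ
Bonds formed (products):
  C=O: 2 × 784 = 1568
  O–H: 4 × 458 = 1832
  Σ(formed) = 3400 kJ
ΔH = Σ(broken) − Σ(formed) = 2658 − 3400 = −742 kJ

ΔH ≈ −742 kJ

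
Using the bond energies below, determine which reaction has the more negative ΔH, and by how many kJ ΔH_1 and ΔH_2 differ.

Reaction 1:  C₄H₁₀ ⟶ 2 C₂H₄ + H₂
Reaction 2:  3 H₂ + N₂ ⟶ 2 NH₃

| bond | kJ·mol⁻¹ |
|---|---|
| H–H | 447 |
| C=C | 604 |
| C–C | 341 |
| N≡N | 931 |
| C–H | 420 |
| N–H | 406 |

Reaction 2, by 372 kJ

Reaction 1:
  Bonds broken (reactants):
    C–C: 3 × 341 = 1023
    C–H: 10 × 420 = 4200
    Σ(broken) = 5223 kJ
  Bonds formed (products):
    C–H: 8 × 420 = 3360
    C=C: 2 × 604 = 1208
    H–H: 1 × 447 = 447
    Σ(formed) = 5015 kJ
  ΔH_1 = 5223 − 5015 = +208 kJ
Reaction 2:
  Bonds broken (reactants):
    H–H: 3 × 447 = 1341
    N≡N: 1 × 931 = 931
    Σ(broken) = 2272 kJ
  Bonds formed (products):
    N–H: 6 × 406 = 2436
    Σ(formed) = 2436 kJ
  ΔH_2 = 2272 − 2436 = −164 kJ
ΔH_1 − ΔH_2 = +372 kJ, so reaction 2 has the more negative ΔH; |ΔH_1 − ΔH_2| = 372 kJ.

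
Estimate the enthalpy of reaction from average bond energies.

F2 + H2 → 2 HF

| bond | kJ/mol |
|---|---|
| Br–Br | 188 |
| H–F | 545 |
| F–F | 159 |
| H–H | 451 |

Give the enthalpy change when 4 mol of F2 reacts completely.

ΔH = −1920 kJ

Bonds broken (reactants):
  F–F: 1 × 159 = 159
  H–H: 1 × 451 = 451
  Σ(broken) = 610 kJ
Bonds formed (products):
  H–F: 2 × 545 = 1090
  Σ(formed) = 1090 kJ
ΔH = Σ(broken) − Σ(formed) = 610 − 1090 = −480 kJ
For 4× the reaction as written: 4 × (−480) = −1920 kJ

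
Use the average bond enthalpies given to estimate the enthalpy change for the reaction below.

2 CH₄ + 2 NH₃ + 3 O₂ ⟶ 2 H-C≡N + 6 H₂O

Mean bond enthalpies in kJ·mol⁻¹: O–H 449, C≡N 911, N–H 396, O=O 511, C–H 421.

ΔH ≈ −775 kJ

Bonds broken (reactants):
  C–H: 8 × 421 = 3368
  N–H: 6 × 396 = 2376
  O=O: 3 × 511 = 1533
  Σ(broken) = 7277 kJ
Bonds formed (products):
  C≡N: 2 × 911 = 1822
  C–H: 2 × 421 = 842
  O–H: 12 × 449 = 5388
  Σ(formed) = 8052 kJ
ΔH = Σ(broken) − Σ(formed) = 7277 − 8052 = −775 kJ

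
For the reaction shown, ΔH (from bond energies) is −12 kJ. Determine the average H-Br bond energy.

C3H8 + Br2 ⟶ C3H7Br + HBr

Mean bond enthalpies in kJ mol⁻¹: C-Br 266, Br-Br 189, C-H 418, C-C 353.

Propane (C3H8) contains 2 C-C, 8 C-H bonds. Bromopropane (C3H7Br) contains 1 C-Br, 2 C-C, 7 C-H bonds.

D(H-Br) ≈ 353 kJ/mol

Let D be the H-Br bond energy.
Σ(broken) = 1×189 + 2×353 + 8×418 = 4239
Σ(formed) = 1×266 + 2×353 + 7×418 + 1×D = 3898 + D
ΔH = Σ(broken) − Σ(formed) = (4239) − (3898 + D) = +341 − D
Setting this equal to −12 kJ gives D = 353 kJ/mol.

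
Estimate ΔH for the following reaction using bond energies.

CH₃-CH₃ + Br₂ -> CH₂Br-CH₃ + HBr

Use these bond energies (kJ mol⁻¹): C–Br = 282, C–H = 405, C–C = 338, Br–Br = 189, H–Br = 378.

Bonds broken (reactants):
  Br–Br: 1 × 189 = 189
  C–C: 1 × 338 = 338
  C–H: 6 × 405 = 2430
  Σ(broken) = 2957 kJ
Bonds formed (products):
  C–Br: 1 × 282 = 282
  C–C: 1 × 338 = 338
  C–H: 5 × 405 = 2025
  H–Br: 1 × 378 = 378
  Σ(formed) = 3023 kJ
ΔH = Σ(broken) − Σ(formed) = 2957 − 3023 = −66 kJ

ΔH ≈ −66 kJ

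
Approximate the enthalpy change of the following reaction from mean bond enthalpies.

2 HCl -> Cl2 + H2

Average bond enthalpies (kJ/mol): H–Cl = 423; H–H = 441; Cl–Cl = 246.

Bonds broken (reactants):
  H–Cl: 2 × 423 = 846
  Σ(broken) = 846 kJ
Bonds formed (products):
  Cl–Cl: 1 × 246 = 246
  H–H: 1 × 441 = 441
  Σ(formed) = 687 kJ
ΔH = Σ(broken) − Σ(formed) = 846 − 687 = +159 kJ

ΔH ≈ +159 kJ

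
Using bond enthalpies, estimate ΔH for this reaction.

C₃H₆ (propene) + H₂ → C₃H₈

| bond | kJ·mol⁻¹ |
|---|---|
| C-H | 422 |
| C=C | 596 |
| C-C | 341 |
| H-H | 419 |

Bonds broken (reactants):
  C-C: 1 × 341 = 341
  C-H: 6 × 422 = 2532
  C=C: 1 × 596 = 596
  H-H: 1 × 419 = 419
  Σ(broken) = 3888 kJ
Bonds formed (products):
  C-C: 2 × 341 = 682
  C-H: 8 × 422 = 3376
  Σ(formed) = 4058 kJ
ΔH = Σ(broken) − Σ(formed) = 3888 − 4058 = −170 kJ

ΔH ≈ −170 kJ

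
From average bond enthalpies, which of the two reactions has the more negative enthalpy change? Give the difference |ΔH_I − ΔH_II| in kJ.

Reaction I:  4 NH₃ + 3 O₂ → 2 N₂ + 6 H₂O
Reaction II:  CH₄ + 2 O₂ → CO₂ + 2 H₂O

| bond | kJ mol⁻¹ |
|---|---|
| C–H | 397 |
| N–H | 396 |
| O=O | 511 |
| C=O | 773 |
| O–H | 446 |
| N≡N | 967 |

Reaction I, by 281 kJ

Reaction I:
  Bonds broken (reactants):
    N–H: 12 × 396 = 4752
    O=O: 3 × 511 = 1533
    Σ(broken) = 6285 kJ
  Bonds formed (products):
    N≡N: 2 × 967 = 1934
    O–H: 12 × 446 = 5352
    Σ(formed) = 7286 kJ
  ΔH_I = 6285 − 7286 = −1001 kJ
Reaction II:
  Bonds broken (reactants):
    C–H: 4 × 397 = 1588
    O=O: 2 × 511 = 1022
    Σ(broken) = 2610 kJ
  Bonds formed (products):
    C=O: 2 × 773 = 1546
    O–H: 4 × 446 = 1784
    Σ(formed) = 3330 kJ
  ΔH_II = 2610 − 3330 = −720 kJ
ΔH_I − ΔH_II = −281 kJ, so reaction I has the more negative ΔH; |ΔH_I − ΔH_II| = 281 kJ.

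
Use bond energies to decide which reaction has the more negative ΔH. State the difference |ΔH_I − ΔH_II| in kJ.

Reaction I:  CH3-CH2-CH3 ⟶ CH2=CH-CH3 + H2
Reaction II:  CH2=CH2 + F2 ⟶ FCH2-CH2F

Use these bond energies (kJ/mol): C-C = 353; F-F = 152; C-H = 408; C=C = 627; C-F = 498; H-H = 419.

Reaction I:
  Bonds broken (reactants):
    C-C: 2 × 353 = 706
    C-H: 8 × 408 = 3264
    Σ(broken) = 3970 kJ
  Bonds formed (products):
    C-C: 1 × 353 = 353
    C-H: 6 × 408 = 2448
    C=C: 1 × 627 = 627
    H-H: 1 × 419 = 419
    Σ(formed) = 3847 kJ
  ΔH_I = 3970 − 3847 = +123 kJ
Reaction II:
  Bonds broken (reactants):
    C-H: 4 × 408 = 1632
    C=C: 1 × 627 = 627
    F-F: 1 × 152 = 152
    Σ(broken) = 2411 kJ
  Bonds formed (products):
    C-C: 1 × 353 = 353
    C-F: 2 × 498 = 996
    C-H: 4 × 408 = 1632
    Σ(formed) = 2981 kJ
  ΔH_II = 2411 − 2981 = −570 kJ
ΔH_I − ΔH_II = +693 kJ, so reaction II has the more negative ΔH; |ΔH_I − ΔH_II| = 693 kJ.

Reaction II, by 693 kJ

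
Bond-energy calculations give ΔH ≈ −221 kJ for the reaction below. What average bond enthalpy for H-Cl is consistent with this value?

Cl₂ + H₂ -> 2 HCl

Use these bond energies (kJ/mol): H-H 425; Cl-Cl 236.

D(H-Cl) ≈ 441 kJ/mol

Let D be the H-Cl bond energy.
Σ(broken) = 1×236 + 1×425 = 661
Σ(formed) = 2×D = 2D
ΔH = Σ(broken) − Σ(formed) = (661) − (2D) = +661 − 2D
Setting this equal to −221 kJ gives 2D = 882, so D = 441 kJ/mol.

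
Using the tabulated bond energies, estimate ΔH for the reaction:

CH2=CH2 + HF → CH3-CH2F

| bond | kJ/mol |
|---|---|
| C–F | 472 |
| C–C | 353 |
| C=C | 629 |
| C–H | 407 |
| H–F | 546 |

Bonds broken (reactants):
  C–H: 4 × 407 = 1628
  C=C: 1 × 629 = 629
  H–F: 1 × 546 = 546
  Σ(broken) = 2803 kJ
Bonds formed (products):
  C–C: 1 × 353 = 353
  C–F: 1 × 472 = 472
  C–H: 5 × 407 = 2035
  Σ(formed) = 2860 kJ
ΔH = Σ(broken) − Σ(formed) = 2803 − 2860 = −57 kJ

ΔH ≈ −57 kJ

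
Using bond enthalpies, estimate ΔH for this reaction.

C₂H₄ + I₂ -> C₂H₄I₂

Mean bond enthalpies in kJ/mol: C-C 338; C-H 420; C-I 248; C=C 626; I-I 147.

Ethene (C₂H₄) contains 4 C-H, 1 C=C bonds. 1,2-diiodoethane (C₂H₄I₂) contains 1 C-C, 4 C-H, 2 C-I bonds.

Bonds broken (reactants):
  C-H: 4 × 420 = 1680
  C=C: 1 × 626 = 626
  I-I: 1 × 147 = 147
  Σ(broken) = 2453 kJ
Bonds formed (products):
  C-C: 1 × 338 = 338
  C-H: 4 × 420 = 1680
  C-I: 2 × 248 = 496
  Σ(formed) = 2514 kJ
ΔH = Σ(broken) − Σ(formed) = 2453 − 2514 = −61 kJ

ΔH ≈ −61 kJ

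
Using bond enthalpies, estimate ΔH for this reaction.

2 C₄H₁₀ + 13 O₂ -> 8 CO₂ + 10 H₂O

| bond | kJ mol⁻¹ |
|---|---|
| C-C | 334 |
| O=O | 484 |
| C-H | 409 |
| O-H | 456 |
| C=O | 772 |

Bonds broken (reactants):
  C-C: 6 × 334 = 2004
  C-H: 20 × 409 = 8180
  O=O: 13 × 484 = 6292
  Σ(broken) = 16476 kJ
Bonds formed (products):
  C=O: 16 × 772 = 12352
  O-H: 20 × 456 = 9120
  Σ(formed) = 21472 kJ
ΔH = Σ(broken) − Σ(formed) = 16476 − 21472 = −4996 kJ

ΔH ≈ −4996 kJ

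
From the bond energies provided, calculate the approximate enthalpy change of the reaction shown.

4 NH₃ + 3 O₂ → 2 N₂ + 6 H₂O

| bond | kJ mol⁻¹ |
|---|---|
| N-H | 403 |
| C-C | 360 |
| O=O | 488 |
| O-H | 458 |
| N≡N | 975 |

Bonds broken (reactants):
  N-H: 12 × 403 = 4836
  O=O: 3 × 488 = 1464
  Σ(broken) = 6300 kJ
Bonds formed (products):
  N≡N: 2 × 975 = 1950
  O-H: 12 × 458 = 5496
  Σ(formed) = 7446 kJ
ΔH = Σ(broken) − Σ(formed) = 6300 − 7446 = −1146 kJ

ΔH ≈ −1146 kJ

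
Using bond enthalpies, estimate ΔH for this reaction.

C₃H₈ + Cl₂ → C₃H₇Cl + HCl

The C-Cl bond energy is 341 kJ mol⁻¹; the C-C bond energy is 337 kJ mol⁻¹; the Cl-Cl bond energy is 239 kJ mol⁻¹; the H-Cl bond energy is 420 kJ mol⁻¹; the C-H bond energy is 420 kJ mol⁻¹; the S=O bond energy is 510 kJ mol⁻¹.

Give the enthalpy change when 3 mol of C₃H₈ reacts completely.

Bonds broken (reactants):
  C-C: 2 × 337 = 674
  C-H: 8 × 420 = 3360
  Cl-Cl: 1 × 239 = 239
  Σ(broken) = 4273 kJ
Bonds formed (products):
  C-C: 2 × 337 = 674
  C-Cl: 1 × 341 = 341
  C-H: 7 × 420 = 2940
  H-Cl: 1 × 420 = 420
  Σ(formed) = 4375 kJ
ΔH = Σ(broken) − Σ(formed) = 4273 − 4375 = −102 kJ
For 3× the reaction as written: 3 × (−102) = −306 kJ

ΔH = −306 kJ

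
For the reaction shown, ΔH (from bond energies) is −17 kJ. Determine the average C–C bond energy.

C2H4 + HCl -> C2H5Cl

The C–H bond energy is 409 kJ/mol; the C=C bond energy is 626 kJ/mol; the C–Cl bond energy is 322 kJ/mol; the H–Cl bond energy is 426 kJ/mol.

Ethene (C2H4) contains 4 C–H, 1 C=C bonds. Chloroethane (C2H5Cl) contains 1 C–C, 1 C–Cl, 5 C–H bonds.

D(C–C) ≈ 338 kJ/mol

Let D be the C–C bond energy.
Σ(broken) = 4×409 + 1×626 + 1×426 = 2688
Σ(formed) = 1×D + 1×322 + 5×409 = 2367 + D
ΔH = Σ(broken) − Σ(formed) = (2688) − (2367 + D) = +321 − D
Setting this equal to −17 kJ gives D = 338 kJ/mol.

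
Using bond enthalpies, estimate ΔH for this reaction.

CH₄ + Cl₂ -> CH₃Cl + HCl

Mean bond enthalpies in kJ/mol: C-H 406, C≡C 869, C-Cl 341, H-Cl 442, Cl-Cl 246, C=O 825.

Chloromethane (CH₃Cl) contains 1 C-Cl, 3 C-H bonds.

Bonds broken (reactants):
  C-H: 4 × 406 = 1624
  Cl-Cl: 1 × 246 = 246
  Σ(broken) = 1870 kJ
Bonds formed (products):
  C-Cl: 1 × 341 = 341
  C-H: 3 × 406 = 1218
  H-Cl: 1 × 442 = 442
  Σ(formed) = 2001 kJ
ΔH = Σ(broken) − Σ(formed) = 1870 − 2001 = −131 kJ

ΔH ≈ −131 kJ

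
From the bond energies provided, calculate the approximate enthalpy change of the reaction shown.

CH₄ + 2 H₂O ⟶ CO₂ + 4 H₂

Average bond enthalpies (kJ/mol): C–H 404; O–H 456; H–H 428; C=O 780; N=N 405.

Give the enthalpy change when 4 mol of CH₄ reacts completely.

ΔH = +672 kJ

Bonds broken (reactants):
  C–H: 4 × 404 = 1616
  O–H: 4 × 456 = 1824
  Σ(broken) = 3440 kJ
Bonds formed (products):
  C=O: 2 × 780 = 1560
  H–H: 4 × 428 = 1712
  Σ(formed) = 3272 kJ
ΔH = Σ(broken) − Σ(formed) = 3440 − 3272 = +168 kJ
For 4× the reaction as written: 4 × (+168) = +672 kJ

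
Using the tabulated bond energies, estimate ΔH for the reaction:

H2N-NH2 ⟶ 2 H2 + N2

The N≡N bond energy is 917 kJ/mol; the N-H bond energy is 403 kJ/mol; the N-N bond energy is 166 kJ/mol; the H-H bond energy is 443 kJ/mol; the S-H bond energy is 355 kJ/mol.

Bonds broken (reactants):
  N-H: 4 × 403 = 1612
  N-N: 1 × 166 = 166
  Σ(broken) = 1778 kJ
Bonds formed (products):
  H-H: 2 × 443 = 886
  N≡N: 1 × 917 = 917
  Σ(formed) = 1803 kJ
ΔH = Σ(broken) − Σ(formed) = 1778 − 1803 = −25 kJ

ΔH ≈ −25 kJ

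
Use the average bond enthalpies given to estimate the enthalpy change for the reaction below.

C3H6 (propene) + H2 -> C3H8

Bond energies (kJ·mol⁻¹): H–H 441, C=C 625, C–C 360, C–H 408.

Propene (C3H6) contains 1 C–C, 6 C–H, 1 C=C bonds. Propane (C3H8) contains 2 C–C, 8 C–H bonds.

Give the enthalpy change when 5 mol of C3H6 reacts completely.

Bonds broken (reactants):
  C–C: 1 × 360 = 360
  C–H: 6 × 408 = 2448
  C=C: 1 × 625 = 625
  H–H: 1 × 441 = 441
  Σ(broken) = 3874 kJ
Bonds formed (products):
  C–C: 2 × 360 = 720
  C–H: 8 × 408 = 3264
  Σ(formed) = 3984 kJ
ΔH = Σ(broken) − Σ(formed) = 3874 − 3984 = −110 kJ
For 5× the reaction as written: 5 × (−110) = −550 kJ

ΔH = −550 kJ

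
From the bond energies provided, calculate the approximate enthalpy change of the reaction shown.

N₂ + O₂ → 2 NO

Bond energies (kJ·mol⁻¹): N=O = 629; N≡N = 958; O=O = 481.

Bonds broken (reactants):
  N≡N: 1 × 958 = 958
  O=O: 1 × 481 = 481
  Σ(broken) = 1439 kJ
Bonds formed (products):
  N=O: 2 × 629 = 1258
  Σ(formed) = 1258 kJ
ΔH = Σ(broken) − Σ(formed) = 1439 − 1258 = +181 kJ

ΔH ≈ +181 kJ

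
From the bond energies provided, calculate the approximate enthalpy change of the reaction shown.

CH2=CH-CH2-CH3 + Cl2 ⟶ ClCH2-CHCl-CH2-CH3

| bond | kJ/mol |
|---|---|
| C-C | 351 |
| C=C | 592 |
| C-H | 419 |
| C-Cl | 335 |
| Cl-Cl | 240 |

Bonds broken (reactants):
  C-C: 2 × 351 = 702
  C-H: 8 × 419 = 3352
  C=C: 1 × 592 = 592
  Cl-Cl: 1 × 240 = 240
  Σ(broken) = 4886 kJ
Bonds formed (products):
  C-C: 3 × 351 = 1053
  C-Cl: 2 × 335 = 670
  C-H: 8 × 419 = 3352
  Σ(formed) = 5075 kJ
ΔH = Σ(broken) − Σ(formed) = 4886 − 5075 = −189 kJ

ΔH ≈ −189 kJ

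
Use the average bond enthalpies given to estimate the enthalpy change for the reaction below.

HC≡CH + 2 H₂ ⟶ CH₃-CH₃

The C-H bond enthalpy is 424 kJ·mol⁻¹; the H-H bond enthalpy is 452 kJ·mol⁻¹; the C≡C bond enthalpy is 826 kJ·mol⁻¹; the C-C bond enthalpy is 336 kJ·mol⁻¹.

Bonds broken (reactants):
  C≡C: 1 × 826 = 826
  C-H: 2 × 424 = 848
  H-H: 2 × 452 = 904
  Σ(broken) = 2578 kJ
Bonds formed (products):
  C-C: 1 × 336 = 336
  C-H: 6 × 424 = 2544
  Σ(formed) = 2880 kJ
ΔH = Σ(broken) − Σ(formed) = 2578 − 2880 = −302 kJ

ΔH ≈ −302 kJ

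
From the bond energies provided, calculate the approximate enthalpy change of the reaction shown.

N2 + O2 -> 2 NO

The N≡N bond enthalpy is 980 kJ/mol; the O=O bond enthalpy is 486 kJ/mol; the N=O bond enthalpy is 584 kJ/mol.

ΔH ≈ +298 kJ

Bonds broken (reactants):
  N≡N: 1 × 980 = 980
  O=O: 1 × 486 = 486
  Σ(broken) = 1466 kJ
Bonds formed (products):
  N=O: 2 × 584 = 1168
  Σ(formed) = 1168 kJ
ΔH = Σ(broken) − Σ(formed) = 1466 − 1168 = +298 kJ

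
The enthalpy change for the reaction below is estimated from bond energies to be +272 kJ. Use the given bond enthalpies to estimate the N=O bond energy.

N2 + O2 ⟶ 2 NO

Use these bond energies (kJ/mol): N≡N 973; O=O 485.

Let D be the N=O bond energy.
Σ(broken) = 1×973 + 1×485 = 1458
Σ(formed) = 2×D = 2D
ΔH = Σ(broken) − Σ(formed) = (1458) − (2D) = +1458 − 2D
Setting this equal to +272 kJ gives 2D = 1186, so D = 593 kJ/mol.

D(N=O) ≈ 593 kJ/mol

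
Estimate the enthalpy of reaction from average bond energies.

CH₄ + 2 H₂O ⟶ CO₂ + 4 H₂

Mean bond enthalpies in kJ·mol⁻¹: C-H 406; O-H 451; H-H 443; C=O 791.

ΔH ≈ +74 kJ

Bonds broken (reactants):
  C-H: 4 × 406 = 1624
  O-H: 4 × 451 = 1804
  Σ(broken) = 3428 kJ
Bonds formed (products):
  C=O: 2 × 791 = 1582
  H-H: 4 × 443 = 1772
  Σ(formed) = 3354 kJ
ΔH = Σ(broken) − Σ(formed) = 3428 − 3354 = +74 kJ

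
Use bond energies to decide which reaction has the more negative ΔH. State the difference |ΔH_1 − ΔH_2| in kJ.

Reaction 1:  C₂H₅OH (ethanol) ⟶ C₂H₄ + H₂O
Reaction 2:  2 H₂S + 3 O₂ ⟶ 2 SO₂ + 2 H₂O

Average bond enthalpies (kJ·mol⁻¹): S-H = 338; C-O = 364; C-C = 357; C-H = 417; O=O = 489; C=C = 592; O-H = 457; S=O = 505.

Reaction 2, by 1118 kJ

Reaction 1:
  Bonds broken (reactants):
    C-C: 1 × 357 = 357
    C-H: 5 × 417 = 2085
    C-O: 1 × 364 = 364
    O-H: 1 × 457 = 457
    Σ(broken) = 3263 kJ
  Bonds formed (products):
    C-H: 4 × 417 = 1668
    C=C: 1 × 592 = 592
    O-H: 2 × 457 = 914
    Σ(formed) = 3174 kJ
  ΔH_1 = 3263 − 3174 = +89 kJ
Reaction 2:
  Bonds broken (reactants):
    O=O: 3 × 489 = 1467
    S-H: 4 × 338 = 1352
    Σ(broken) = 2819 kJ
  Bonds formed (products):
    O-H: 4 × 457 = 1828
    S=O: 4 × 505 = 2020
    Σ(formed) = 3848 kJ
  ΔH_2 = 2819 − 3848 = −1029 kJ
ΔH_1 − ΔH_2 = +1118 kJ, so reaction 2 has the more negative ΔH; |ΔH_1 − ΔH_2| = 1118 kJ.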